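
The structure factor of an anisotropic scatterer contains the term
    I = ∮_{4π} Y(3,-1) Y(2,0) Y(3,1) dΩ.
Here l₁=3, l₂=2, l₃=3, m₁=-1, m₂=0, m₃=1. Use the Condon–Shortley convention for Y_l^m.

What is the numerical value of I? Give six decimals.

-0.126157

Rules hold: Σm=0, L=8 even, 1≤3≤5.
N = 7·5·7 = 245
Δ = 2!·4!·2!/9! = 1/3780
Racah Σ t=0..2: t=0:+1/24 t=1:−1/4 t=2:+1/24 = -1/6
⇒ 3j(3 2 3; 0 0 0)² = 4/105, sgn +1
Racah Σ t=0..2: t=0:+1/96 t=1:−1/6 t=2:+1/16 = -3/32
⇒ 3j(3 2 3; -1 0 1)² = 3/140, sgn -1
4πI² = N·(3j₀)²·(3jₘ)² = 1/5
I = -1·√(0.2/4π) = -0.12615663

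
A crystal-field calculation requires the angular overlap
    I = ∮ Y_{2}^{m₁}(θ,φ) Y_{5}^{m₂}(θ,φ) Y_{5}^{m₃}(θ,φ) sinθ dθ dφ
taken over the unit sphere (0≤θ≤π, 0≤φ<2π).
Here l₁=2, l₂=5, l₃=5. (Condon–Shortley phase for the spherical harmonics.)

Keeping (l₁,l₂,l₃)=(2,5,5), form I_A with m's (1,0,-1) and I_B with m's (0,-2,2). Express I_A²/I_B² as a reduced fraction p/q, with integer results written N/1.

l's match ⇒ only the (l;m) 3-j factors differ between A and B.
A: triangle coeff Δ(2,5,5) = 1/38610; Σ_t [0,1]: t=0:+1/1440 t=1:−1/1152 = -1/5760; (3j)²=1/858 [(2 5 5; 1 0 -1)], sign=-1
B: triangle coeff Δ(2,5,5) = 1/38610; Σ_t [0,2]: t=0:+1/2880 t=1:−1/1440 t=2:+1/20160 = -1/3360; (3j)²=6/715 [(2 5 5; 0 -2 2)], sign=+1
I_A²/I_B² = (1/858)/(6/715) = 5/36

5/36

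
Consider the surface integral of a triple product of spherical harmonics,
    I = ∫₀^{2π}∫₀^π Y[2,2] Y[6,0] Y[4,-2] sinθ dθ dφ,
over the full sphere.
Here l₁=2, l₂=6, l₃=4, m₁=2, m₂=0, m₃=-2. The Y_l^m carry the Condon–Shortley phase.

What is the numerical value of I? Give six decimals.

Checks pass: Σm=0; 12 even; l₃=4∈[4,8].
(2·2+1)(2·6+1)(2·4+1) = 585
Δ: 4! 0! 8! / 13! → 1/6435
sum: t=2:+1/2304 = 1/2304
3j²(2 6 4; 0 0 0) = Δ·Π!·Σ² = 5/143  (sign +1)
sum: t=0:+1/34560 = 1/34560
3j²(2 6 4; 2 0 -2) = Δ·Π!·Σ² = 1/429  (sign +1)
combine: 4πI² = 585·5/143·1/429 = 75/1573
take √, sign +1: I = 0.06159725

0.061597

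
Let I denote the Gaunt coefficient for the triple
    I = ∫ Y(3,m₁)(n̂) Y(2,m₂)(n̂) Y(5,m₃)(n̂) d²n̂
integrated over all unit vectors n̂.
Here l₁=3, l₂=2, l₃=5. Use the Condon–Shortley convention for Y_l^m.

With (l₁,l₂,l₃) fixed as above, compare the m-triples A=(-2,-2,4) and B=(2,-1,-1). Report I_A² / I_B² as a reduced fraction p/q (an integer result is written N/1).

21/4

Same 3,2,5: normalisation and zero-m 3j drop out of the ratio.
A: Δ: 0! 6! 4! / 11! → 1/2310; sum: t=0:+1/2880 = 1/2880; 3j²(3 2 5; -2 -2 4) = Δ·Π!·Σ² = 3/55  (sign -1)
B: Δ: 0! 6! 4! / 11! → 1/2310; sum: t=0:+1/720 = 1/720; 3j²(3 2 5; 2 -1 -1) = Δ·Π!·Σ² = 4/385  (sign +1)
I_A²/I_B² = (3/55)/(4/385) = 21/4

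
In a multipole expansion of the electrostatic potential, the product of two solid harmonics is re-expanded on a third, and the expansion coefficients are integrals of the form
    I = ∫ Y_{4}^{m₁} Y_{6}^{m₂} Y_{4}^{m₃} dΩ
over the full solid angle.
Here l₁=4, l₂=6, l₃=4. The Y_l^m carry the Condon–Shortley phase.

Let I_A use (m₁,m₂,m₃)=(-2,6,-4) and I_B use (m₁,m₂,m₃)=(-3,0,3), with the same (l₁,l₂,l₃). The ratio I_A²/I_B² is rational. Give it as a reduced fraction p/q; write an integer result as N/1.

l's match ⇒ only the (l;m) 3-j factors differ between A and B.
A: triangle coeff Δ(4,6,4) = 1/1261260; Σ_t [6,6]: t=6:+1/1036800 = 1/1036800; (3j)²=4/195 [(4 6 4; -2 6 -4)], sign=+1
B: triangle coeff Δ(4,6,4) = 1/1261260; Σ_t [5,6]: t=5:−1/28800 t=6:+1/518400 = -17/518400; (3j)²=289/25740 [(4 6 4; -3 0 3)], sign=+1
I_A²/I_B² = (4/195)/(289/25740) = 528/289

528/289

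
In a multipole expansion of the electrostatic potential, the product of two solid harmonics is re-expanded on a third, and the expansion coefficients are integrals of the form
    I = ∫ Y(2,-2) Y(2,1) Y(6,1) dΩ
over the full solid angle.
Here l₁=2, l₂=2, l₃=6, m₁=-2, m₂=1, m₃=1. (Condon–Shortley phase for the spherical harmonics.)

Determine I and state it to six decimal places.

0.000000

l₃=6 ∉ [0,4] — triangle fails ⇒ I = 0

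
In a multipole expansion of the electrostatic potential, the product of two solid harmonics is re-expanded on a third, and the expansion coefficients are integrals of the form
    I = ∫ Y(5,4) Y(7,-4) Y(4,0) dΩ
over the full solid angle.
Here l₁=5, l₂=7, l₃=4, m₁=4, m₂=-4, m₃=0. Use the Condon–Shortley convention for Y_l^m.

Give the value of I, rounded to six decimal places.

-0.153174

Checks pass: Σm=0; 16 even; l₃=4∈[2,12].
(2·5+1)(2·7+1)(2·4+1) = 1485
Δ: 8! 2! 6! / 17! → 1/6126120
sum: t=3:−1/69120 t=4:+1/20736 t=5:−1/69120 = 1/51840
3j²(5 7 4; 0 0 0) = Δ·Π!·Σ² = 280/21879  (sign +1)
sum: t=0:+1/1451520 t=1:−1/483840 = -1/725760
3j²(5 7 4; 4 -4 0) = Δ·Π!·Σ² = 24/1547  (sign -1)
combine: 4πI² = 1485·280/21879·24/1547 = 14400/48841
take √, sign -1: I = -0.15317364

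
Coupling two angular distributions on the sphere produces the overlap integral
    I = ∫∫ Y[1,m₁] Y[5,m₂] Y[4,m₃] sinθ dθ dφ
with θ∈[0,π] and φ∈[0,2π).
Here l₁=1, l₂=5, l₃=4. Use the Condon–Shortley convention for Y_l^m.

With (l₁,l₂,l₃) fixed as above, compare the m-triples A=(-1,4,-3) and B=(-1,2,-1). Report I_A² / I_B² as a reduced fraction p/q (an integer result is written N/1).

12/7

Shared (l₁,l₂,l₃)=(1,5,4): N and (l;000)² cancel in I_A²/I_B².
A: Δ = 2!·0!·8!/11! = 1/495; Racah Σ t=2..2: t=2:+1/10080 = 1/10080; ⇒ 3j(1 5 4; -1 4 -3)² = 4/55, sgn -1
B: Δ = 2!·0!·8!/11! = 1/495; Racah Σ t=2..2: t=2:+1/1440 = 1/1440; ⇒ 3j(1 5 4; -1 2 -1)² = 7/165, sgn -1
I_A²/I_B² = (4/55)/(7/165) = 12/7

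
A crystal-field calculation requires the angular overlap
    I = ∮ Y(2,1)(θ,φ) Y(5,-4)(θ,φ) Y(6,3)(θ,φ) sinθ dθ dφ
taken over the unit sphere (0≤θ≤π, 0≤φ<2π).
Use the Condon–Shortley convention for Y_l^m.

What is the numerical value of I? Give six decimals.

Σlᵢ=13 odd — θ-integrand is odd under cosθ→−cosθ; I=0

0.000000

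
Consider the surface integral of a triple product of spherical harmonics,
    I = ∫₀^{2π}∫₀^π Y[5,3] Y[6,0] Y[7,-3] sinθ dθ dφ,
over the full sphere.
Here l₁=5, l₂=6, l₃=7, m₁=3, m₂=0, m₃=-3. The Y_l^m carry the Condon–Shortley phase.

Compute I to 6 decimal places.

0.130140

m-sum 0 ✓  L=18 even ✓  1≤7≤11 ✓
Π(2lᵢ+1) = 11×13×15 = 2145
triangle coeff Δ(5,6,7) = 1/174594420
Σ_t [0,4]: t=0:+1/4147200 t=1:−1/207360 t=2:+1/82944 t=3:−1/207360 t=4:+1/4147200 = 1/345600
(3j)²=420/46189 [(5 6 7; 0 0 0)], sign=-1
Σ_t [0,2]: t=0:+1/1658880 t=1:−1/518400 t=2:+1/1658880 = -1/1382400
(3j)²=504/46189 [(5 6 7; 3 0 -3)], sign=-1
⇒ 4πI² = 3175200/14919047
I = (+1)√(3175200/14919047/(4π)) = 0.13013978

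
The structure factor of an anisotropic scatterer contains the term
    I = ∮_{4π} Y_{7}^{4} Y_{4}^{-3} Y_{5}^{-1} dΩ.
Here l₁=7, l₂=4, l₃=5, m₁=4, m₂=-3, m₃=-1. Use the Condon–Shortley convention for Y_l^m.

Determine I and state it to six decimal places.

Checks pass: Σm=0; 16 even; l₃=5∈[3,11].
(2·7+1)(2·4+1)(2·5+1) = 1485
Δ: 6! 8! 2! / 17! → 1/6126120
sum: t=2:+1/69120 t=3:−1/20736 t=4:+1/69120 = -1/51840
3j²(7 4 5; 0 0 0) = Δ·Π!·Σ² = 280/21879  (sign +1)
sum: t=0:+1/518400 t=1:−1/345600 = -1/1036800
3j²(7 4 5; 4 -3 -1) = Δ·Π!·Σ² = 7/2210  (sign -1)
combine: 4πI² = 1485·280/21879·7/2210 = 2940/48841
take √, sign -1: I = -0.06921121

-0.069211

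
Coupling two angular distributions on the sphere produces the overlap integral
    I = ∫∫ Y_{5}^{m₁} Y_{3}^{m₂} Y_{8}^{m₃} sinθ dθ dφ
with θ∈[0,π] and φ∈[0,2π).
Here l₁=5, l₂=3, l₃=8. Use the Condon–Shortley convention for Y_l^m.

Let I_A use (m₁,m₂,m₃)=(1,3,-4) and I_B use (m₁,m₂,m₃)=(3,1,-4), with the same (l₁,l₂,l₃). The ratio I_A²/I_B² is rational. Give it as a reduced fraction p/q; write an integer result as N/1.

14/45

l's match ⇒ only the (l;m) 3-j factors differ between A and B.
A: triangle coeff Δ(5,3,8) = 1/136136; Σ_t [0,0]: t=0:+1/12441600 = 1/12441600; (3j)²=3/442 [(5 3 8; 1 3 -4)], sign=+1
B: triangle coeff Δ(5,3,8) = 1/136136; Σ_t [0,0]: t=0:+1/3870720 = 1/3870720; (3j)²=135/6188 [(5 3 8; 3 1 -4)], sign=+1
I_A²/I_B² = (3/442)/(135/6188) = 14/45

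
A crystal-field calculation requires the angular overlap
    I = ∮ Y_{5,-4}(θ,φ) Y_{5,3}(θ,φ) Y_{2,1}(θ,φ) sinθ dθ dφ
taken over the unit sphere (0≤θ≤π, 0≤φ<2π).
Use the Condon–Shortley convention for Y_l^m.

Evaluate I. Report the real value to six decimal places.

0.196098

m-sum 0 ✓  L=12 even ✓  0≤2≤10 ✓
Π(2lᵢ+1) = 11×11×5 = 605
triangle coeff Δ(5,5,2) = 1/38610
Σ_t [3,5]: t=3:−1/2880 t=4:+1/576 t=5:−1/2880 = 1/960
(3j)²=10/429 [(5 5 2; 0 0 0)], sign=+1
Σ_t [7,8]: t=7:−1/10080 t=8:+1/80640 = -1/11520
(3j)²=49/1430 [(5 5 2; -4 3 1)], sign=+1
⇒ 4πI² = 245/507
I = (+1)√(245/507/(4π)) = 0.19609844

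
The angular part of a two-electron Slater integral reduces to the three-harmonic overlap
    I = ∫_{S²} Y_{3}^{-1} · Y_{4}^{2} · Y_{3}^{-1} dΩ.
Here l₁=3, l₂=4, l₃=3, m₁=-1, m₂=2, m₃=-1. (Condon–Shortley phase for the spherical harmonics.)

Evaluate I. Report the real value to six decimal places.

Checks pass: Σm=0; 10 even; l₃=3∈[1,7].
(2·3+1)(2·4+1)(2·3+1) = 441
Δ: 4! 2! 4! / 11! → 1/34650
sum: t=1:−1/72 t=2:+1/16 t=3:−1/72 = 5/144
3j²(3 4 3; 0 0 0) = Δ·Π!·Σ² = 2/77  (sign -1)
sum: t=2:+1/192 t=3:−1/36 t=4:+1/192 = -5/288
3j²(3 4 3; -1 2 -1) = Δ·Π!·Σ² = 20/693  (sign -1)
combine: 4πI² = 441·2/77·20/693 = 40/121
take √, sign +1: I = 0.16219310

0.162193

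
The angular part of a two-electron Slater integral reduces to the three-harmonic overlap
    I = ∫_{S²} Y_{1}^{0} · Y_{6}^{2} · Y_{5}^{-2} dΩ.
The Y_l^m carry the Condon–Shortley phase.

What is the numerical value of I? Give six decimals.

m-sum 0 ✓  L=12 even ✓  5≤5≤7 ✓
Π(2lᵢ+1) = 3×13×11 = 429
triangle coeff Δ(1,6,5) = 1/858
Σ_t [1,1]: t=1:−1/14400 = -1/14400
(3j)²=6/143 [(1 6 5; 0 0 0)], sign=+1
Σ_t [1,1]: t=1:−1/30240 = -1/30240
(3j)²=16/429 [(1 6 5; 0 2 -2)], sign=+1
⇒ 4πI² = 96/143
I = (+1)√(96/143/(4π)) = 0.23113338

0.231133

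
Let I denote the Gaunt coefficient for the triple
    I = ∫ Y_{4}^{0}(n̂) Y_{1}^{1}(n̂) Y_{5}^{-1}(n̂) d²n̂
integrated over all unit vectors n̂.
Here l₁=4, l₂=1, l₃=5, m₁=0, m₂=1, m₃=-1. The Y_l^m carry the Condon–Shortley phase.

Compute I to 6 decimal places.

-0.190188

Rules hold: Σm=0, L=10 even, 3≤5≤5.
N = 9·3·11 = 297
Δ = 0!·8!·2!/11! = 1/495
Racah Σ t=0..0: t=0:+1/576 = 1/576
⇒ 3j(4 1 5; 0 0 0)² = 5/99, sgn -1
Racah Σ t=0..0: t=0:+1/1152 = 1/1152
⇒ 3j(4 1 5; 0 1 -1)² = 1/33, sgn +1
4πI² = N·(3j₀)²·(3jₘ)² = 5/11
I = -1·√(0.454545/4π) = -0.19018827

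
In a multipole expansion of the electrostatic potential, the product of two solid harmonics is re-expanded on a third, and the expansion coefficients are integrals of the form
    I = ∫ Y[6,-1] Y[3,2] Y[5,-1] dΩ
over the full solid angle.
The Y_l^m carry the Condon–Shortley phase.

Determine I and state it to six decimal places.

0.134828

Checks pass: Σm=0; 14 even; l₃=5∈[3,9].
(2·6+1)(2·3+1)(2·5+1) = 1001
Δ: 4! 8! 2! / 15! → 1/675675
sum: t=1:−1/8640 t=2:+1/2304 t=3:−1/8640 = 7/34560
3j²(6 3 5; 0 0 0) = Δ·Π!·Σ² = 7/429  (sign -1)
sum: t=3:−1/6912 t=4:+1/17280 = -1/11520
3j²(6 3 5; -1 2 -1) = Δ·Π!·Σ² = 2/143  (sign -1)
combine: 4πI² = 1001·7/429·2/143 = 98/429
take √, sign +1: I = 0.13482780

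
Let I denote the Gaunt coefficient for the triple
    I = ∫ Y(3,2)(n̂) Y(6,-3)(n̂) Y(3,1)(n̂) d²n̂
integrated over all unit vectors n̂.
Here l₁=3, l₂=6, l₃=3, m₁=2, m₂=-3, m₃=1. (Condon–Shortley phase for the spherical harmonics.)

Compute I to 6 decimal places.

-0.230476

Rules hold: Σm=0, L=12 even, 3≤3≤9.
N = 7·13·7 = 637
Δ = 6!·0!·6!/13! = 1/12012
Racah Σ t=3..3: t=3:−1/1296 = -1/1296
⇒ 3j(3 6 3; 0 0 0)² = 100/3003, sgn +1
Racah Σ t=1..1: t=1:−1/5760 = -1/5760
⇒ 3j(3 6 3; 2 -3 1)² = 9/286, sgn -1
4πI² = N·(3j₀)²·(3jₘ)² = 1050/1573
I = -1·√(0.667514/4π) = -0.23047581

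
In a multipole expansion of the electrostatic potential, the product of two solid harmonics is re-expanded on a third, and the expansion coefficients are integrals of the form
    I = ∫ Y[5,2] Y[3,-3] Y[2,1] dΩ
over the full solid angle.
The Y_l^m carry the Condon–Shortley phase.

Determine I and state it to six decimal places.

Rules hold: Σm=0, L=10 even, 2≤2≤8.
N = 11·7·5 = 385
Δ = 6!·4!·0!/11! = 1/2310
Racah Σ t=3..3: t=3:−1/144 = -1/144
⇒ 3j(5 3 2; 0 0 0)² = 10/231, sgn -1
Racah Σ t=0..0: t=0:+1/4320 = 1/4320
⇒ 3j(5 3 2; 2 -3 1)² = 1/330, sgn -1
4πI² = N·(3j₀)²·(3jₘ)² = 5/99
I = +1·√(0.0505051/4π) = 0.06339609

0.063396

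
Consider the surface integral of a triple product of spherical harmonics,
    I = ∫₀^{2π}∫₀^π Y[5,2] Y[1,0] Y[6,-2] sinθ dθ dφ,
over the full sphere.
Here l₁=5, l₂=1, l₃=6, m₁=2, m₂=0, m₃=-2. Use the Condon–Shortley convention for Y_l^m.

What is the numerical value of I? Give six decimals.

0.231133

m-sum 0 ✓  L=12 even ✓  4≤6≤6 ✓
Π(2lᵢ+1) = 11×3×13 = 429
triangle coeff Δ(5,1,6) = 1/858
Σ_t [0,0]: t=0:+1/14400 = 1/14400
(3j)²=6/143 [(5 1 6; 0 0 0)], sign=+1
Σ_t [0,0]: t=0:+1/30240 = 1/30240
(3j)²=16/429 [(5 1 6; 2 0 -2)], sign=+1
⇒ 4πI² = 96/143
I = (+1)√(96/143/(4π)) = 0.23113338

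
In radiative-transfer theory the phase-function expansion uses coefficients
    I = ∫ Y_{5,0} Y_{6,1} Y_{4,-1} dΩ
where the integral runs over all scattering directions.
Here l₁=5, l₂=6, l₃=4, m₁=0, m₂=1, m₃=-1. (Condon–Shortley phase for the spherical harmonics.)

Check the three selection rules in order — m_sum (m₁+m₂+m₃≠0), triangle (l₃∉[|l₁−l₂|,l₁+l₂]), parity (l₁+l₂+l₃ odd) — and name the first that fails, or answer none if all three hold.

m₁+m₂+m₃ = 0 + 1 − 1 = 0  ✓
triangle: |5−6|=1 ≤ l₃=4 ≤ 5+6=11  ✓
parity: l₁+l₂+l₃ = 15 is odd  ✗

parity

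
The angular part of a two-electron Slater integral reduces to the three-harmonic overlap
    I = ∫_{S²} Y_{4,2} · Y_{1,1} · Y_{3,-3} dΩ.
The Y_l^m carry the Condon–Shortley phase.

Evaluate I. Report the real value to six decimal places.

0.061558

Checks pass: Σm=0; 8 even; l₃=3∈[3,5].
(2·4+1)(2·1+1)(2·3+1) = 189
Δ: 2! 6! 0! / 9! → 1/252
sum: t=1:−1/36 = -1/36
3j²(4 1 3; 0 0 0) = Δ·Π!·Σ² = 4/63  (sign +1)
sum: t=2:+1/1440 = 1/1440
3j²(4 1 3; 2 1 -3) = Δ·Π!·Σ² = 1/252  (sign +1)
combine: 4πI² = 189·4/63·1/252 = 1/21
take √, sign +1: I = 0.06155813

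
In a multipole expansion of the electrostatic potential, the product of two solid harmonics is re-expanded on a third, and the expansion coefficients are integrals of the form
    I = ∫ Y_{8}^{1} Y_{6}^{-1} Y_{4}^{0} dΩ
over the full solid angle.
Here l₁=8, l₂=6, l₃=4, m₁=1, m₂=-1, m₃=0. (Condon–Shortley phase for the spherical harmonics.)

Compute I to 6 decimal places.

Checks pass: Σm=0; 18 even; l₃=4∈[2,14].
(2·8+1)(2·6+1)(2·4+1) = 1989
Δ: 10! 6! 2! / 19! → 1/23279256
sum: t=4:+1/1658880 t=5:−1/518400 t=6:+1/1658880 = -1/1382400
3j²(8 6 4; 0 0 0) = Δ·Π!·Σ² = 504/46189  (sign -1)
sum: t=3:−1/2903040 t=4:+1/622080 t=5:−1/1382400 = 47/87091200
3j²(8 6 4; 1 -1 0) = Δ·Π!·Σ² = 2209/277134  (sign +1)
combine: 4πI² = 1989·504/46189·2209/277134 = 1670004/9653501
take √, sign -1: I = -0.11733063

-0.117331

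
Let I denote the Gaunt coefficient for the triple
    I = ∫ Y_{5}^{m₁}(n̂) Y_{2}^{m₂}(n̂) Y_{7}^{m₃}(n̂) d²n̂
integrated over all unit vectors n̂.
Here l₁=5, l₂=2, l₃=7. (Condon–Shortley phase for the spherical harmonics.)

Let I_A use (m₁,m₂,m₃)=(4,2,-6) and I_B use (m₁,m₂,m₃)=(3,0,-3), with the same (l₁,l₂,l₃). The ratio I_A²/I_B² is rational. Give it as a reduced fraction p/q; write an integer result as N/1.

Same 5,2,7: normalisation and zero-m 3j drop out of the ratio.
A: Δ: 0! 10! 4! / 15! → 1/15015; sum: t=0:+1/8709120 = 1/8709120; 3j²(5 2 7; 4 2 -6) = Δ·Π!·Σ² = 1/21  (sign -1)
B: Δ: 0! 10! 4! / 15! → 1/15015; sum: t=0:+1/322560 = 1/322560; 3j²(5 2 7; 3 0 -3) = Δ·Π!·Σ² = 18/1001  (sign +1)
I_A²/I_B² = (1/21)/(18/1001) = 143/54

143/54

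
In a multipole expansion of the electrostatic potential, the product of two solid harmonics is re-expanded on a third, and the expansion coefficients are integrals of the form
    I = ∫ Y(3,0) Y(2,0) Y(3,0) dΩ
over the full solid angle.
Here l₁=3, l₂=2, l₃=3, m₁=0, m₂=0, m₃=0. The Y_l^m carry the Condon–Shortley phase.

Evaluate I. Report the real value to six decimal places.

m-sum 0 ✓  L=8 even ✓  1≤3≤5 ✓
Π(2lᵢ+1) = 7×5×7 = 245
triangle coeff Δ(3,2,3) = 1/3780
Σ_t [0,2]: t=0:+1/24 t=1:−1/4 t=2:+1/24 = -1/6
(3j)²=4/105 [(3 2 3; 0 0 0)], sign=+1
(m-triple is (0,0,0) — same symbol as above.)
⇒ 4πI² = 16/45
I = (+1)√(16/45/(4π)) = 0.16820883

0.168209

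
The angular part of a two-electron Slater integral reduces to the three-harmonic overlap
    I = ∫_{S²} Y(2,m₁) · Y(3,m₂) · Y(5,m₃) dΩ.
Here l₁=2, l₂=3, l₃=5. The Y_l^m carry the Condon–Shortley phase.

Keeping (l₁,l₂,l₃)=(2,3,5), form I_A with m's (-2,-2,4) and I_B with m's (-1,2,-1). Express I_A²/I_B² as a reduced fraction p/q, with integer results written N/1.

Same 2,3,5: normalisation and zero-m 3j drop out of the ratio.
A: Δ: 0! 4! 6! / 11! → 1/2310; sum: t=0:+1/2880 = 1/2880; 3j²(2 3 5; -2 -2 4) = Δ·Π!·Σ² = 3/55  (sign -1)
B: Δ: 0! 4! 6! / 11! → 1/2310; sum: t=0:+1/720 = 1/720; 3j²(2 3 5; -1 2 -1) = Δ·Π!·Σ² = 4/385  (sign +1)
I_A²/I_B² = (3/55)/(4/385) = 21/4

21/4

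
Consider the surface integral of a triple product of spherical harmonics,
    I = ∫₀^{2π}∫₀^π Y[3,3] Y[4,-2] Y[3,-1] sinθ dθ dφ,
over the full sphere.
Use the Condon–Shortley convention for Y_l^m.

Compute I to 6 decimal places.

Checks pass: Σm=0; 10 even; l₃=3∈[1,7].
(2·3+1)(2·4+1)(2·3+1) = 441
Δ: 4! 2! 4! / 11! → 1/34650
sum: t=1:−1/72 t=2:+1/16 t=3:−1/72 = 5/144
3j²(3 4 3; 0 0 0) = Δ·Π!·Σ² = 2/77  (sign -1)
sum: t=0:+1/192 = 1/192
3j²(3 4 3; 3 -2 -1) = Δ·Π!·Σ² = 3/77  (sign +1)
combine: 4πI² = 441·2/77·3/77 = 54/121
take √, sign -1: I = -0.18845135

-0.188451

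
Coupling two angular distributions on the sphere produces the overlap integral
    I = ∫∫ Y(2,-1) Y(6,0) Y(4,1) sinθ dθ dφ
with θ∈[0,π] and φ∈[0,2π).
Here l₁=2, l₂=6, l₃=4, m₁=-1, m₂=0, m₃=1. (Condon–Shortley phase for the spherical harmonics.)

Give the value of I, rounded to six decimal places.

0.174223

Checks pass: Σm=0; 12 even; l₃=4∈[4,8].
(2·2+1)(2·6+1)(2·4+1) = 585
Δ: 4! 0! 8! / 13! → 1/6435
sum: t=2:+1/2304 = 1/2304
3j²(2 6 4; 0 0 0) = Δ·Π!·Σ² = 5/143  (sign +1)
sum: t=3:−1/4320 = -1/4320
3j²(2 6 4; -1 0 1) = Δ·Π!·Σ² = 8/429  (sign +1)
combine: 4πI² = 585·5/143·8/429 = 600/1573
take √, sign +1: I = 0.17422334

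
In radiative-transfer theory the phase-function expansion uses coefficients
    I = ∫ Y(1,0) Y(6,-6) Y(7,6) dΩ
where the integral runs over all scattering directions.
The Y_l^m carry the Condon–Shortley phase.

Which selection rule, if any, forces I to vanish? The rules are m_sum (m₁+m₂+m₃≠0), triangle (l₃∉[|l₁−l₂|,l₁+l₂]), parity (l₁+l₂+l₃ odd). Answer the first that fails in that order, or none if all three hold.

Σmᵢ = 0  ✓
l₃∈[|l₁−l₂|,l₁+l₂]=[5,7], have l₃=7  ✓
Σlᵢ = 14 ⇒ even  ✓

none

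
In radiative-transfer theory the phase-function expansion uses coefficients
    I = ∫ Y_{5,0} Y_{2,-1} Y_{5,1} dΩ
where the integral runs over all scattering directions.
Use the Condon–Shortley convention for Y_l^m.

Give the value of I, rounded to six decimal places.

Checks pass: Σm=0; 12 even; l₃=5∈[3,7].
(2·5+1)(2·2+1)(2·5+1) = 605
Δ: 2! 8! 2! / 13! → 1/38610
sum: t=0:+1/2880 t=1:−1/576 t=2:+1/2880 = -1/960
3j²(5 2 5; 0 0 0) = Δ·Π!·Σ² = 10/429  (sign +1)
sum: t=0:+1/1440 t=1:−1/1152 = -1/5760
3j²(5 2 5; 0 -1 1) = Δ·Π!·Σ² = 1/858  (sign -1)
combine: 4πI² = 605·10/429·1/858 = 25/1521
take √, sign -1: I = -0.03616600

-0.036166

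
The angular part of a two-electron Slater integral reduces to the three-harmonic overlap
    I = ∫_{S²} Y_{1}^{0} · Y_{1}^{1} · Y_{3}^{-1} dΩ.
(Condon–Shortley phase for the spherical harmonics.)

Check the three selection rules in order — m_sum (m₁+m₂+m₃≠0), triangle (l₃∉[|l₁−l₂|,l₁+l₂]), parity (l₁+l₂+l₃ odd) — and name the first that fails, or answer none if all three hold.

triangle

Σmᵢ = 0  ✓
l₃∈[|l₁−l₂|,l₁+l₂]=[0,2], have l₃=3  ✗
Σlᵢ = 5 ⇒ odd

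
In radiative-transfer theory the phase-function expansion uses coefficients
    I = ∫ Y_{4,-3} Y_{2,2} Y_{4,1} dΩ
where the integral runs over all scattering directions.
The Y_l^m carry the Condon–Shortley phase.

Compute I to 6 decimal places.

0.159270

Rules hold: Σm=0, L=10 even, 2≤4≤6.
N = 9·5·9 = 405
Δ = 2!·6!·2!/11! = 1/13860
Racah Σ t=0..2: t=0:+1/192 t=1:−1/36 t=2:+1/192 = -5/288
⇒ 3j(4 2 4; 0 0 0)² = 20/693, sgn -1
Racah Σ t=2..2: t=2:+1/480 = 1/480
⇒ 3j(4 2 4; -3 2 1)² = 3/110, sgn -1
4πI² = N·(3j₀)²·(3jₘ)² = 270/847
I = +1·√(0.318772/4π) = 0.15927046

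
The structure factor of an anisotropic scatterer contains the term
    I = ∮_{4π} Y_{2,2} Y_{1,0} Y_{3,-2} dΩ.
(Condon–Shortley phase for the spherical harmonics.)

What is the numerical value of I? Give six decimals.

0.184674

m-sum 0 ✓  L=6 even ✓  1≤3≤3 ✓
Π(2lᵢ+1) = 5×3×7 = 105
triangle coeff Δ(2,1,3) = 1/105
Σ_t [0,0]: t=0:+1/4 = 1/4
(3j)²=3/35 [(2 1 3; 0 0 0)], sign=-1
Σ_t [0,0]: t=0:+1/24 = 1/24
(3j)²=1/21 [(2 1 3; 2 0 -2)], sign=-1
⇒ 4πI² = 3/7
I = (+1)√(3/7/(4π)) = 0.18467439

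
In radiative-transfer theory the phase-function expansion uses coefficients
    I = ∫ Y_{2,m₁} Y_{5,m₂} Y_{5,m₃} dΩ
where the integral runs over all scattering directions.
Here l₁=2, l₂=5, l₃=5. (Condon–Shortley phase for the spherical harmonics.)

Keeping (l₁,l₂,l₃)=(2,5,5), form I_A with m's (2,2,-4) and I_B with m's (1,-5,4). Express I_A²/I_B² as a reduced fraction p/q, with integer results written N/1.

8/15

Shared (l₁,l₂,l₃)=(2,5,5): N and (l;000)² cancel in I_A²/I_B².
A: Δ = 2!·2!·8!/13! = 1/38610; Racah Σ t=0..0: t=0:+1/20160 = 1/20160; ⇒ 3j(2 5 5; 2 2 -4)² = 12/715, sgn -1
B: Δ = 2!·2!·8!/13! = 1/38610; Racah Σ t=0..0: t=0:+1/80640 = 1/80640; ⇒ 3j(2 5 5; 1 -5 4)² = 9/286, sgn -1
I_A²/I_B² = (12/715)/(9/286) = 8/15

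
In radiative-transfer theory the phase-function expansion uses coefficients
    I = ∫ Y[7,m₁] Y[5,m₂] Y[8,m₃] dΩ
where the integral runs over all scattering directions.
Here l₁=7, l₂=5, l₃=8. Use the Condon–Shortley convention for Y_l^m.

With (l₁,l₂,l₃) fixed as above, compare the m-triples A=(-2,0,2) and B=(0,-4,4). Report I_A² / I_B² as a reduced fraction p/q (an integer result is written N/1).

16/33

l's match ⇒ only the (l;m) 3-j factors differ between A and B.
A: triangle coeff Δ(7,5,8) = 1/814773960; Σ_t [0,4]: t=0:+1/1045094400 t=1:−1/23224320 t=2:+1/4354560 t=3:−1/4976640 t=4:+1/41472000 = 1/93312000; (3j)²=32/138567 [(7 5 8; -2 0 2)], sign=+1
B: triangle coeff Δ(7,5,8) = 1/814773960; Σ_t [0,1]: t=0:+1/87091200 t=1:−1/74649600 = -1/522547200; (3j)²=2/4199 [(7 5 8; 0 -4 4)], sign=-1
I_A²/I_B² = (32/138567)/(2/4199) = 16/33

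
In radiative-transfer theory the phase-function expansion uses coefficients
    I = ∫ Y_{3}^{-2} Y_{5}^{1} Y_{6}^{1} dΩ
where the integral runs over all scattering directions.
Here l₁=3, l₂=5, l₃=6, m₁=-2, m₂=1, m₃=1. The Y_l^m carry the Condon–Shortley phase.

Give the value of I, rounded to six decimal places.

0.134828

Checks pass: Σm=0; 14 even; l₃=6∈[2,8].
(2·3+1)(2·5+1)(2·6+1) = 1001
Δ: 2! 4! 8! / 15! → 1/675675
sum: t=0:+1/8640 t=1:−1/2304 t=2:+1/8640 = -7/34560
3j²(3 5 6; 0 0 0) = Δ·Π!·Σ² = 7/429  (sign -1)
sum: t=1:−1/17280 t=2:+1/6912 = 1/11520
3j²(3 5 6; -2 1 1) = Δ·Π!·Σ² = 2/143  (sign -1)
combine: 4πI² = 1001·7/429·2/143 = 98/429
take √, sign +1: I = 0.13482780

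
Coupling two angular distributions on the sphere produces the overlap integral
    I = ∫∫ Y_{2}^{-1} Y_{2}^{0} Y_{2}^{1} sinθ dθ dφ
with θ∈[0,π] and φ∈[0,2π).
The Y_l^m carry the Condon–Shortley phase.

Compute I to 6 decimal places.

-0.090112

Checks pass: Σm=0; 6 even; l₃=2∈[0,4].
(2·2+1)(2·2+1)(2·2+1) = 125
Δ: 2! 2! 2! / 7! → 1/630
sum: t=0:+1/8 t=1:−1/1 t=2:+1/8 = -3/4
3j²(2 2 2; 0 0 0) = Δ·Π!·Σ² = 2/35  (sign -1)
sum: t=1:−1/2 t=2:+1/4 = -1/4
3j²(2 2 2; -1 0 1) = Δ·Π!·Σ² = 1/70  (sign +1)
combine: 4πI² = 125·2/35·1/70 = 5/49
take √, sign -1: I = -0.09011188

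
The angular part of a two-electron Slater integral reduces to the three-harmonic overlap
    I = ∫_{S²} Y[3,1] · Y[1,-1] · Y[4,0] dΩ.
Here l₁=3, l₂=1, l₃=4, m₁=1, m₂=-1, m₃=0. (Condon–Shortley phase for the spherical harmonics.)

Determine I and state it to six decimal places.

Rules hold: Σm=0, L=8 even, 2≤4≤4.
N = 7·3·9 = 189
Δ = 0!·6!·2!/9! = 1/252
Racah Σ t=0..0: t=0:+1/36 = 1/36
⇒ 3j(3 1 4; 0 0 0)² = 4/63, sgn +1
Racah Σ t=0..0: t=0:+1/96 = 1/96
⇒ 3j(3 1 4; 1 -1 0)² = 1/42, sgn +1
4πI² = N·(3j₀)²·(3jₘ)² = 2/7
I = +1·√(0.285714/4π) = 0.15078601

0.150786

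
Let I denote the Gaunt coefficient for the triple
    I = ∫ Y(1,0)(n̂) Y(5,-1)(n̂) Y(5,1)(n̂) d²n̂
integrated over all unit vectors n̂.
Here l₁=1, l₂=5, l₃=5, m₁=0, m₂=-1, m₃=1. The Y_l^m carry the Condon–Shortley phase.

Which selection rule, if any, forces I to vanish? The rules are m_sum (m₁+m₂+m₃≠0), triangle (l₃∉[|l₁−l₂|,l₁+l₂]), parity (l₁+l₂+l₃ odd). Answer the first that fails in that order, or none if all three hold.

parity

m₁+m₂+m₃ = 0 − 1 + 1 = 0  ✓
triangle: |1−5|=4 ≤ l₃=5 ≤ 1+5=6  ✓
parity: l₁+l₂+l₃ = 11 is odd  ✗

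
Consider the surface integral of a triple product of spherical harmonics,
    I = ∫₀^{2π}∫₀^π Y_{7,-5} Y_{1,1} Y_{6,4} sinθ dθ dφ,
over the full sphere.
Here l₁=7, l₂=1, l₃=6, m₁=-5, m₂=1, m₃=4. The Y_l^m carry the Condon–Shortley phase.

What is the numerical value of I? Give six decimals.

Checks pass: Σm=0; 14 even; l₃=6∈[6,8].
(2·7+1)(2·1+1)(2·6+1) = 585
Δ: 2! 12! 0! / 15! → 1/1365
sum: t=1:−1/518400 = -1/518400
3j²(7 1 6; 0 0 0) = Δ·Π!·Σ² = 7/195  (sign -1)
sum: t=2:+1/14515200 = 1/14515200
3j²(7 1 6; -5 1 4) = Δ·Π!·Σ² = 22/455  (sign +1)
combine: 4πI² = 585·7/195·22/455 = 66/65
take √, sign -1: I = -0.28425647

-0.284256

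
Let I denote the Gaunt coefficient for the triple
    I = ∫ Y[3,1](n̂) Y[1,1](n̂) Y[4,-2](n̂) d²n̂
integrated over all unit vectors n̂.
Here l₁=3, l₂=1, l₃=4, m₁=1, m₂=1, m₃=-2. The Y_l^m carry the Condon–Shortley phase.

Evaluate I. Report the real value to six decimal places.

Rules hold: Σm=0, L=8 even, 2≤4≤4.
N = 7·3·9 = 189
Δ = 0!·6!·2!/9! = 1/252
Racah Σ t=0..0: t=0:+1/36 = 1/36
⇒ 3j(3 1 4; 0 0 0)² = 4/63, sgn +1
Racah Σ t=0..0: t=0:+1/96 = 1/96
⇒ 3j(3 1 4; 1 1 -2)² = 5/84, sgn +1
4πI² = N·(3j₀)²·(3jₘ)² = 5/7
I = +1·√(0.714286/4π) = 0.23841361

0.238414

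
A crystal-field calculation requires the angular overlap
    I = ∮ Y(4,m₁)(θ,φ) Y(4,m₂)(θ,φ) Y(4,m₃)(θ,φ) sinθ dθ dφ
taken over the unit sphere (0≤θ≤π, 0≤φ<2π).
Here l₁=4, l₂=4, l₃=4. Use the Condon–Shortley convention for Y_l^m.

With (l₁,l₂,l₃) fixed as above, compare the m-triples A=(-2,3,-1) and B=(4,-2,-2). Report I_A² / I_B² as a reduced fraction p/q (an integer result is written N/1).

Shared (l₁,l₂,l₃)=(4,4,4): N and (l;000)² cancel in I_A²/I_B².
A: Δ = 4!·4!·4!/13! = 1/450450; Racah Σ t=3..4: t=3:−1/864 t=4:+1/576 = 1/1728; ⇒ 3j(4 4 4; -2 3 -1)² = 5/1287, sgn -1
B: Δ = 4!·4!·4!/13! = 1/450450; Racah Σ t=0..0: t=0:+1/2304 = 1/2304; ⇒ 3j(4 4 4; 4 -2 -2)² = 5/143, sgn +1
I_A²/I_B² = (5/1287)/(5/143) = 1/9

1/9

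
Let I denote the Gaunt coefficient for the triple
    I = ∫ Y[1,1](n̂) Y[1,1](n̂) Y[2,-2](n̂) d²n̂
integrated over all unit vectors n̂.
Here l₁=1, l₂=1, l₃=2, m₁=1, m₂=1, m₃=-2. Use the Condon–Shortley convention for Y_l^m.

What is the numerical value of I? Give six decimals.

Rules hold: Σm=0, L=4 even, 0≤2≤2.
N = 3·3·5 = 45
Δ = 0!·2!·2!/5! = 1/30
Racah Σ t=0..0: t=0:+1/1 = 1/1
⇒ 3j(1 1 2; 0 0 0)² = 2/15, sgn +1
Racah Σ t=0..0: t=0:+1/4 = 1/4
⇒ 3j(1 1 2; 1 1 -2)² = 1/5, sgn +1
4πI² = N·(3j₀)²·(3jₘ)² = 6/5
I = +1·√(1.2/4π) = 0.30901936

0.309019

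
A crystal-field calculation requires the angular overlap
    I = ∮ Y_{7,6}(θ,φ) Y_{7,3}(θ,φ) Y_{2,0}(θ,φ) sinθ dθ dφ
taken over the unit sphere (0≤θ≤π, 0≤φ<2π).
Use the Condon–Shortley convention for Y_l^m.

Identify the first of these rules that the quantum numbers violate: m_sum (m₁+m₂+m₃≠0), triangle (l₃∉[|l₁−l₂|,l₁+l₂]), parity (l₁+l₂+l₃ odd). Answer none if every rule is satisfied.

m₁+m₂+m₃ = 6 + 3 + 0 = 9  ✗
triangle: |7−7|=0 ≤ l₃=2 ≤ 7+7=14
parity: l₁+l₂+l₃ = 16 is even

m_sum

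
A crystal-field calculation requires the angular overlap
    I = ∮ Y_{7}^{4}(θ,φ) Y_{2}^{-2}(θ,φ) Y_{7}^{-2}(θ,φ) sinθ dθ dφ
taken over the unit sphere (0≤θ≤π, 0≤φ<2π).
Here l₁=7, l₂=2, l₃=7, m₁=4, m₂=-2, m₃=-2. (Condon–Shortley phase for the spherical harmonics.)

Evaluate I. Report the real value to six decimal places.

Checks pass: Σm=0; 16 even; l₃=7∈[5,9].
(2·7+1)(2·2+1)(2·7+1) = 1125
Δ: 2! 12! 2! / 17! → 1/185640
sum: t=0:+1/2419200 t=1:−1/518400 t=2:+1/2419200 = -1/907200
3j²(7 2 7; 0 0 0) = Δ·Π!·Σ² = 56/3315  (sign +1)
sum: t=0:+1/8709120 = 1/8709120
3j²(7 2 7; 4 -2 -2) = Δ·Π!·Σ² = 55/3094  (sign -1)
combine: 4πI² = 1125·56/3315·55/3094 = 16500/48841
take √, sign -1: I = -0.16396259

-0.163963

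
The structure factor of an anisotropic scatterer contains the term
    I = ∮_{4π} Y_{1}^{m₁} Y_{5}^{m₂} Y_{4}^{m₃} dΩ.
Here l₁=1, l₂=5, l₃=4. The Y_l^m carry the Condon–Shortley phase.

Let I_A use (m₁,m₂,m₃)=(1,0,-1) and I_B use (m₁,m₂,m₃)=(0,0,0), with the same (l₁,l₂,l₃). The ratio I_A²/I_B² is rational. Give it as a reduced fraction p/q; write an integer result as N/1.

Same 1,5,4: normalisation and zero-m 3j drop out of the ratio.
A: Δ: 2! 0! 8! / 11! → 1/495; sum: t=0:+1/1440 = 1/1440; 3j²(1 5 4; 1 0 -1) = Δ·Π!·Σ² = 2/99  (sign -1)
B: Δ: 2! 0! 8! / 11! → 1/495; sum: t=1:−1/576 = -1/576; 3j²(1 5 4; 0 0 0) = Δ·Π!·Σ² = 5/99  (sign -1)
I_A²/I_B² = (2/99)/(5/99) = 2/5

2/5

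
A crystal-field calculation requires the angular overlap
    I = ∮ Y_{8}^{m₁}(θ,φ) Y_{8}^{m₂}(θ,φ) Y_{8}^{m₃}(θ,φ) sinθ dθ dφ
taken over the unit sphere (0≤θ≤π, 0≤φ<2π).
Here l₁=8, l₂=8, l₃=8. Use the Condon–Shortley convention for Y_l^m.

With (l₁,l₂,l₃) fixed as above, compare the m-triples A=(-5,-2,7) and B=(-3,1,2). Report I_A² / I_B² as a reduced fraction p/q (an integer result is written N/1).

Same 8,8,8: normalisation and zero-m 3j drop out of the ratio.
A: Δ: 8! 8! 8! / 25! → 1/236637794250; sum: t=5:−1/146313216000 t=6:+1/292626432000 = -1/292626432000; 3j²(8 8 8; -5 -2 7) = Δ·Π!·Σ² = 234/37145  (sign +1)
B: Δ: 8! 8! 8! / 25! → 1/236637794250; sum: t=3:−1/41803776000 t=4:+1/2090188800 t=5:−1/597196800 t=6:+1/746496000 t=7:−1/4180377600 t=8:+1/146313216000 = -11/97542144000; 3j²(8 8 8; -3 1 2) = Δ·Π!·Σ² = 594/482885  (sign -1)
I_A²/I_B² = (234/37145)/(594/482885) = 169/33

169/33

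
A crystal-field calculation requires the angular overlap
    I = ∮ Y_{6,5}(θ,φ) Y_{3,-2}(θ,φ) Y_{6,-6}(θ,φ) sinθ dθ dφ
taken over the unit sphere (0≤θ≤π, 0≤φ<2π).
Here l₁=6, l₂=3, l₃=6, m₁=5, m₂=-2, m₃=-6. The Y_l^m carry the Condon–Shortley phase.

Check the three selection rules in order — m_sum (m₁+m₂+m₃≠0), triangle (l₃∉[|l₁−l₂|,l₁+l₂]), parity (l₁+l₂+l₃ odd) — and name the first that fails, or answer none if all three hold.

m_sum

azimuthal sum: 5 − 2 − 6 = -3  ✗
3 ≤ 6 ≤ 9 (triangle on l)
L = 6 + 3 + 6 = 15 (odd)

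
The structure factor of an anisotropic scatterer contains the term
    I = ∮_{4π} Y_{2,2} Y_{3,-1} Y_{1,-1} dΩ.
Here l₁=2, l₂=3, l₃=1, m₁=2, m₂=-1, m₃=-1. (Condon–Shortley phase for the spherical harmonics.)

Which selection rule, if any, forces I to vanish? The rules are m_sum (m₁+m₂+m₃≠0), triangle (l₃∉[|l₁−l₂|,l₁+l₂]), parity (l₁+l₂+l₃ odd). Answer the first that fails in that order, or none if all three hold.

Σmᵢ = 0  ✓
l₃∈[|l₁−l₂|,l₁+l₂]=[1,5], have l₃=1  ✓
Σlᵢ = 6 ⇒ even  ✓

none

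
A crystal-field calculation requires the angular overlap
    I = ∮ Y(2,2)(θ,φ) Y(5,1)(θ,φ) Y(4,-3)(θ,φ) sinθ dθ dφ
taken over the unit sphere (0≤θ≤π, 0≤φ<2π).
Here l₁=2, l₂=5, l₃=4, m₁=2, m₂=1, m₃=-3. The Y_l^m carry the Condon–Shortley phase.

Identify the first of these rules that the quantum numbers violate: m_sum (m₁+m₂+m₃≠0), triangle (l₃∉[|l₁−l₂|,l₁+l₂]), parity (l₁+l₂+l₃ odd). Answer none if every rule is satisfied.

m₁+m₂+m₃ = 2 + 1 − 3 = 0  ✓
triangle: |2−5|=3 ≤ l₃=4 ≤ 2+5=7  ✓
parity: l₁+l₂+l₃ = 11 is odd  ✗

parity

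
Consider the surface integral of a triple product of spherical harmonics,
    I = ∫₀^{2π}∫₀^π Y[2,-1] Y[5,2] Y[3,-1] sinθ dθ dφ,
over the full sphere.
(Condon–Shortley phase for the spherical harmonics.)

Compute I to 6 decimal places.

0.245532

Checks pass: Σm=0; 10 even; l₃=3∈[3,7].
(2·2+1)(2·5+1)(2·3+1) = 385
Δ: 4! 0! 6! / 11! → 1/2310
sum: t=2:+1/144 = 1/144
3j²(2 5 3; 0 0 0) = Δ·Π!·Σ² = 10/231  (sign -1)
sum: t=3:−1/288 = -1/288
3j²(2 5 3; -1 2 -1) = Δ·Π!·Σ² = 1/22  (sign -1)
combine: 4πI² = 385·10/231·1/22 = 25/33
take √, sign +1: I = 0.24553200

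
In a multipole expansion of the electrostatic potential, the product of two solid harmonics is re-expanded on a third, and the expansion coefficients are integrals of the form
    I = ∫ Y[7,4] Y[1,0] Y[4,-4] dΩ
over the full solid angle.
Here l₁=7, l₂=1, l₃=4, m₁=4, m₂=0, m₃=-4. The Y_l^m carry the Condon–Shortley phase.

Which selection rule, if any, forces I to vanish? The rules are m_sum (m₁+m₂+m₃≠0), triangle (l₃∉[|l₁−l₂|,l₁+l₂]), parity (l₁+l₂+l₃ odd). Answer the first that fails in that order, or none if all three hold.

m₁+m₂+m₃ = 4 + 0 − 4 = 0  ✓
triangle: |7−1|=6 ≤ l₃=4 ≤ 7+1=8  ✗
parity: l₁+l₂+l₃ = 12 is even

triangle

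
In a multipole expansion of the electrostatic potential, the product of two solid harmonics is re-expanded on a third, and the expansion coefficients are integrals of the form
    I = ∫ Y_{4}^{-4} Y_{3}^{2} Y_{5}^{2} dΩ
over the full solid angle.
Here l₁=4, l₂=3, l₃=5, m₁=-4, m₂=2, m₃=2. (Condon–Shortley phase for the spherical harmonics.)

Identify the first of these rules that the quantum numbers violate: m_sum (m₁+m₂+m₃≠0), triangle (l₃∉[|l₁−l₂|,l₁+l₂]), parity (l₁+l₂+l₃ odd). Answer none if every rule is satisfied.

azimuthal sum: -4 + 2 + 2 = 0  ✓
1 ≤ 5 ≤ 7 (triangle on l)  ✓
L = 4 + 3 + 5 = 12 (even)  ✓

none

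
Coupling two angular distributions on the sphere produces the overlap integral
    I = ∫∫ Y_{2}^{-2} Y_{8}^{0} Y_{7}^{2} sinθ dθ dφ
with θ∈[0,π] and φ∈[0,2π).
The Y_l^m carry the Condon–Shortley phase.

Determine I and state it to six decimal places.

0.000000

Σlᵢ=17 odd — θ-integrand is odd under cosθ→−cosθ; I=0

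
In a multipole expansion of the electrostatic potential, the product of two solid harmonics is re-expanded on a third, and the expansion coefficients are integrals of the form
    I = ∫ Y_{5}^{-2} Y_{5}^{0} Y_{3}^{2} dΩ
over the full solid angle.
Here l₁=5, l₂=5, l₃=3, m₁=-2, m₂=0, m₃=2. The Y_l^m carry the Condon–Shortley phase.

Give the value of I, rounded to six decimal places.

Σlᵢ=13 odd — θ-integrand is odd under cosθ→−cosθ; I=0

0.000000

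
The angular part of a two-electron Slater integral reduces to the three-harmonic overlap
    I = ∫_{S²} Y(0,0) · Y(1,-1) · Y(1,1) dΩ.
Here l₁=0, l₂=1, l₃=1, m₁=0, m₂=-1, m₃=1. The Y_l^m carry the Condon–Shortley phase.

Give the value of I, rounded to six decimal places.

Checks pass: Σm=0; 2 even; l₃=1∈[1,1].
(2·0+1)(2·1+1)(2·1+1) = 9
Δ: 0! 0! 2! / 3! → 1/3
sum: t=0:+1/1 = 1/1
3j²(0 1 1; 0 0 0) = Δ·Π!·Σ² = 1/3  (sign -1)
sum: t=0:+1/2 = 1/2
3j²(0 1 1; 0 -1 1) = Δ·Π!·Σ² = 1/3  (sign +1)
combine: 4πI² = 9·1/3·1/3 = 1/1
take √, sign -1: I = -0.28209479

-0.282095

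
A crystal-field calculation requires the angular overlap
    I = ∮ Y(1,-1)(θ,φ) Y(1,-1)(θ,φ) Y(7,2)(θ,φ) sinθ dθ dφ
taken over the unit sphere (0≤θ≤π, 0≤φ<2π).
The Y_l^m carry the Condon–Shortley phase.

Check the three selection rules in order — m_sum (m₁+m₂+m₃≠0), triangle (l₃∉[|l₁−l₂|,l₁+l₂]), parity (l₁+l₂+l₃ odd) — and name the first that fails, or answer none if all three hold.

triangle

Σmᵢ = 0  ✓
l₃∈[|l₁−l₂|,l₁+l₂]=[0,2], have l₃=7  ✗
Σlᵢ = 9 ⇒ odd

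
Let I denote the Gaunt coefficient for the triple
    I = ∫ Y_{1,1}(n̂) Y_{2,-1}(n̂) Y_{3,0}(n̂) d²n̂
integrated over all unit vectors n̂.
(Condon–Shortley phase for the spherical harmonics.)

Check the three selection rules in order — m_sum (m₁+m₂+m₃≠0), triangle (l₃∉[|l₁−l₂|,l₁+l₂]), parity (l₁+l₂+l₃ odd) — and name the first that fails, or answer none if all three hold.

none

azimuthal sum: 1 − 1 + 0 = 0  ✓
1 ≤ 3 ≤ 3 (triangle on l)  ✓
L = 1 + 2 + 3 = 6 (even)  ✓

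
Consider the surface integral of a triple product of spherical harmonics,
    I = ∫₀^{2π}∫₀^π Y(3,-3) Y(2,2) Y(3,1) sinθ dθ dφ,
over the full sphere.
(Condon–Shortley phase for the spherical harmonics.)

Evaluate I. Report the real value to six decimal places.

0.132981

Checks pass: Σm=0; 8 even; l₃=3∈[1,5].
(2·3+1)(2·2+1)(2·3+1) = 245
Δ: 2! 4! 2! / 9! → 1/3780
sum: t=0:+1/24 t=1:−1/4 t=2:+1/24 = -1/6
3j²(3 2 3; 0 0 0) = Δ·Π!·Σ² = 4/105  (sign +1)
sum: t=2:+1/96 = 1/96
3j²(3 2 3; -3 2 1) = Δ·Π!·Σ² = 1/42  (sign +1)
combine: 4πI² = 245·4/105·1/42 = 2/9
take √, sign +1: I = 0.13298076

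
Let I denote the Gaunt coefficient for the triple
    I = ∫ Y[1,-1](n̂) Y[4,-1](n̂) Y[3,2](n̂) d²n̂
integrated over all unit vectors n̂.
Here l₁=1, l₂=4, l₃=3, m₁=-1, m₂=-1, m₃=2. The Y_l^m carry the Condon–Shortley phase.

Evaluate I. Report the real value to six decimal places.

-0.106622

m-sum 0 ✓  L=8 even ✓  3≤3≤5 ✓
Π(2lᵢ+1) = 3×9×7 = 189
triangle coeff Δ(1,4,3) = 1/252
Σ_t [1,1]: t=1:−1/36 = -1/36
(3j)²=4/63 [(1 4 3; 0 0 0)], sign=+1
Σ_t [2,2]: t=2:+1/240 = 1/240
(3j)²=1/84 [(1 4 3; -1 -1 2)], sign=-1
⇒ 4πI² = 1/7
I = (-1)√(1/7/(4π)) = -0.10662181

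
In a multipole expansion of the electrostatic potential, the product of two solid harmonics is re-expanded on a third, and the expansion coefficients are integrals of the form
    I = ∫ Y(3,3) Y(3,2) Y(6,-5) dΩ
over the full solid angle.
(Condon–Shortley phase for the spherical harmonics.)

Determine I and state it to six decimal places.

-0.254801

Checks pass: Σm=0; 12 even; l₃=6∈[0,6].
(2·3+1)(2·3+1)(2·6+1) = 637
Δ: 0! 6! 6! / 13! → 1/12012
sum: t=0:+1/1296 = 1/1296
3j²(3 3 6; 0 0 0) = Δ·Π!·Σ² = 100/3003  (sign +1)
sum: t=0:+1/86400 = 1/86400
3j²(3 3 6; 3 2 -5) = Δ·Π!·Σ² = 1/26  (sign -1)
combine: 4πI² = 637·100/3003·1/26 = 350/429
take √, sign -1: I = -0.25480060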